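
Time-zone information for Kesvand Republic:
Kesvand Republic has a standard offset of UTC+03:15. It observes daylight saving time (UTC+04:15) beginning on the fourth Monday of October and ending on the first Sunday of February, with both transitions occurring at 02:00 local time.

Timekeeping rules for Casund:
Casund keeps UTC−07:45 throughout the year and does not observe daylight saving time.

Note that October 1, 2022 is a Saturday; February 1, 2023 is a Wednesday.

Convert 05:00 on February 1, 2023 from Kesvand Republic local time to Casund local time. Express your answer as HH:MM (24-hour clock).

17:00

1 October 2022 is a Saturday, so the first Monday is October 3 and the fourth is October 24.
1 February 2023 is a Wednesday, so the first Sunday is February 5.
February 1, 2023 falls between 24 October 2022 and 5 February 2023, so daylight saving is in effect and Kesvand Republic is at UTC+04:15.
05:00 Kesvand Republic − 4h15m = 00:45 UTC.
Casund has no daylight saving, so its offset is UTC−07:45 year-round.
00:45 UTC − 7h45m = 17:00 Casund (rolling into the previous day, 31 January 2023).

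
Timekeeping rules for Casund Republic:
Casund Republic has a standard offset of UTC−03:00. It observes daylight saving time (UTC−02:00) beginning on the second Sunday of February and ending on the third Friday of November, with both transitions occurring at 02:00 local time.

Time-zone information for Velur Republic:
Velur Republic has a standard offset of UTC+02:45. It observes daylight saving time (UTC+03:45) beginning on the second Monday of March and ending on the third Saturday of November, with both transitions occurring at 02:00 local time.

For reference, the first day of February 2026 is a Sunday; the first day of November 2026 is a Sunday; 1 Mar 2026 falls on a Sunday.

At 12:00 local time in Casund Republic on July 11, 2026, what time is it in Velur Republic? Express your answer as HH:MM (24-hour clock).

1 February 2026 is a Sunday, so the first Sunday is February 1 and the second is February 8.
1 November 2026 is a Sunday, so the first Friday is November 6 and the third is November 20.
Daylight saving runs 8 February – 20 November; July 11, 2026 is inside that window, so Casund Republic is at UTC−02:00.
12:00 Casund Republic + 2h = 14:00 UTC.
1 March 2026 is a Sunday, so the first Monday is March 2 and the second is March 9.
1 November 2026 is a Sunday, so the first Saturday is November 7 and the third is November 21.
At the standard offset (UTC+02:45), 14:00 UTC + 2h45m = 16:45 Velur Republic standard time.
Daylight saving runs 9 March – 21 November; the standard-time date in Velur Republic, July 11, 2026, is inside that window, so Velur Republic is at UTC+03:45.
14:00 UTC + 3h45m = 17:45 Velur Republic.

17:45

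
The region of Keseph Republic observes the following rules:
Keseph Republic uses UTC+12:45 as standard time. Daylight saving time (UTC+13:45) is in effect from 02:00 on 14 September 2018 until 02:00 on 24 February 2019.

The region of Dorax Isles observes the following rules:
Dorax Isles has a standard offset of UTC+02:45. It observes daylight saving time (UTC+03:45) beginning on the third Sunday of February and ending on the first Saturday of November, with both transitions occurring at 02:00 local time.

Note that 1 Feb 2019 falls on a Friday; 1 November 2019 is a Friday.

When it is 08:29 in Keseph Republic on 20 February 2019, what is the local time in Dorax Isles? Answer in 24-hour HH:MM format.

20 February 2019 falls between 14 September 2018 and 24 February 2019, so daylight saving is in effect and Keseph Republic is at UTC+13:45.
08:29 Keseph Republic − 13h45m = 18:44 UTC (rolling into the previous day, 19 February 2019).
1 February 2019 is a Friday, so the first Sunday is February 3 and the third is February 17.
1 November 2019 is a Friday, so the first Saturday is November 2.
At the standard offset (UTC+02:45), 18:44 UTC + 2h45m = 21:29 Dorax Isles standard time.
Daylight saving runs 17 February – 2 November; the standard-time date in Dorax Isles, 19 February 2019, is inside that window, so Dorax Isles is at UTC+03:45.
18:44 UTC + 3h45m = 22:29 Dorax Isles.

22:29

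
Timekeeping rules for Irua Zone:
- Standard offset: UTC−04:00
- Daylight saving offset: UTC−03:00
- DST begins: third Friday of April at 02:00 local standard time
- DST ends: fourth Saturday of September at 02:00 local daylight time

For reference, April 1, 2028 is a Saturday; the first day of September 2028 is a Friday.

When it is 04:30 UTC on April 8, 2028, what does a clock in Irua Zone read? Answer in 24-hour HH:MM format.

1 April 2028 is a Saturday, so the first Friday is April 7 and the third is April 21.
1 September 2028 is a Friday, so the first Saturday is September 2 and the fourth is September 23.
At the standard offset (UTC−04:00), 04:30 UTC − 4h = 00:30 Irua Zone standard time.
The standard-time date in Irua Zone, April 8, 2028, is outside the daylight-saving period (21 April – 23 September), so Irua Zone is on standard time, UTC−04:00.
04:30 UTC − 4h = 00:30 local.

00:30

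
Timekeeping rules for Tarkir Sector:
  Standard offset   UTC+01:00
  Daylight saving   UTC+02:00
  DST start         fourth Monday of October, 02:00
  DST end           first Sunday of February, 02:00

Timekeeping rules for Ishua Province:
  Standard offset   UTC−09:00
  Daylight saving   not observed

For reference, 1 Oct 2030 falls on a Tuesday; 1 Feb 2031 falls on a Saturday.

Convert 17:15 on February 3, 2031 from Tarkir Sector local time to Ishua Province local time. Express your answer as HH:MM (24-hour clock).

1 October 2030 is a Tuesday, so the first Monday is October 7 and the fourth is October 28.
1 February 2031 is a Saturday, so the first Sunday is February 2.
February 3, 2031 is outside the daylight-saving period (28 October 2030 – 2 February 2031), so Tarkir Sector is on standard time, UTC+01:00.
17:15 Tarkir Sector − 1h = 16:15 UTC.
Ishua Province has no daylight saving, so its offset is UTC−09:00 year-round.
16:15 UTC − 9h = 07:15 Ishua Province.

07:15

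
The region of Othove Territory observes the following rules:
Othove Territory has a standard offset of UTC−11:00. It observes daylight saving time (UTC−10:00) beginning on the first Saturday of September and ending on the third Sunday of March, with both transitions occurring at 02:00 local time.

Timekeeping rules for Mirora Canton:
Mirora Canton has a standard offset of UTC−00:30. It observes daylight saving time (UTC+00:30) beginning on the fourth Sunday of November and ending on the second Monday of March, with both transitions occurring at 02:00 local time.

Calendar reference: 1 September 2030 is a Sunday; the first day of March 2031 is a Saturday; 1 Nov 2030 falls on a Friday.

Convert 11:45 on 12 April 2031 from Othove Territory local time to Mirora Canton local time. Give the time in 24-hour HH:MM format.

1 September 2030 is a Sunday, so the first Saturday is September 7.
1 March 2031 is a Saturday, so the first Sunday is March 2 and the third is March 16.
12 April 2031 is outside the daylight-saving period (7 September 2030 – 16 March 2031), so Othove Territory is on standard time, UTC−11:00.
11:45 Othove Territory + 11h = 22:45 UTC.
1 November 2030 is a Friday, so the first Sunday is November 3 and the fourth is November 24.
1 March 2031 is a Saturday, so the first Monday is March 3 and the second is March 10.
At the standard offset (UTC−00:30), 22:45 UTC − 0h30m = 22:15 Mirora Canton standard time.
The standard-time date in Mirora Canton, 12 April 2031, is outside the daylight-saving period (24 November 2030 – 10 March 2031), so Mirora Canton is on standard time, UTC−00:30.
22:45 UTC − 0h30m = 22:15 Mirora Canton.

22:15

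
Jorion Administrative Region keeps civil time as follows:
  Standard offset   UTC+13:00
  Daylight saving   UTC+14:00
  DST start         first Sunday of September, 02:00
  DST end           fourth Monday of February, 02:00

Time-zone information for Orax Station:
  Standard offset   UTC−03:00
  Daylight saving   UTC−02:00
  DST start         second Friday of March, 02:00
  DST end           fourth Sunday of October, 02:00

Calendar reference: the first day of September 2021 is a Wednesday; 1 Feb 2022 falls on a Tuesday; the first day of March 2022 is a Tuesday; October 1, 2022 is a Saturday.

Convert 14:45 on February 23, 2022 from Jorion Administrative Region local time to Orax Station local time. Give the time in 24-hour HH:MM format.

21:45

1 September 2021 is a Wednesday, so the first Sunday is September 5.
1 February 2022 is a Tuesday, so the first Monday is February 7 and the fourth is February 28.
February 23, 2022 lies within the daylight-saving period (5 September 2021 – 28 February 2022), so Jorion Administrative Region is on daylight time, UTC+14:00.
14:45 Jorion Administrative Region − 14h = 00:45 UTC.
1 March 2022 is a Tuesday, so the first Friday is March 4 and the second is March 11.
1 October 2022 is a Saturday, so the first Sunday is October 2 and the fourth is October 23.
At the standard offset (UTC−03:00), 00:45 UTC − 3h = 21:45 Orax Station standard time (rolling into the previous day, 22 February 2022).
The standard-time date in Orax Station, February 22, 2022, is outside the daylight-saving period (11 March – 23 October), so Orax Station is on standard time, UTC−03:00.
00:45 UTC − 3h = 21:45 Orax Station (rolling into the previous day, 22 February 2022).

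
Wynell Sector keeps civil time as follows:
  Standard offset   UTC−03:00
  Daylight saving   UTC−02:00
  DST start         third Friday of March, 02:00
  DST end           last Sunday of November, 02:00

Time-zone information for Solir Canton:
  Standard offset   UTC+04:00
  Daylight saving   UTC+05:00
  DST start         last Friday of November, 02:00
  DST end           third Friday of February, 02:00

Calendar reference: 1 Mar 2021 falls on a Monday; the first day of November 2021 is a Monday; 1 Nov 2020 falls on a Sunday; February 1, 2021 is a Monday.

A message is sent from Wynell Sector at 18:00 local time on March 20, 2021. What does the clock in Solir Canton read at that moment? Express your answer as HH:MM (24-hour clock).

1 March 2021 is a Monday, so the first Friday is March 5 and the third is March 19.
1 November 2021 is a Monday, so Sundays fall on 7, 14, 21, 28; the last is November 28.
March 20, 2021 lies within the daylight-saving period (19 March – 28 November), so Wynell Sector is on daylight time, UTC−02:00.
18:00 Wynell Sector + 2h = 20:00 UTC.
1 November 2020 is a Sunday, so Fridays fall on 6, 13, 20, 27; the last is November 27.
1 February 2021 is a Monday, so the first Friday is February 5 and the third is February 19.
At the standard offset (UTC+04:00), 20:00 UTC + 4h = 00:00 Solir Canton standard time (rolling into the next day, 21 March 2021).
Daylight saving runs 27 November 2020 – 19 February 2021; the standard-time date in Solir Canton, March 21, 2021, is outside that window, so Solir Canton is on standard time at UTC+04:00.
20:00 UTC + 4h = 00:00 Solir Canton (rolling into the next day, 21 March 2021).

00:00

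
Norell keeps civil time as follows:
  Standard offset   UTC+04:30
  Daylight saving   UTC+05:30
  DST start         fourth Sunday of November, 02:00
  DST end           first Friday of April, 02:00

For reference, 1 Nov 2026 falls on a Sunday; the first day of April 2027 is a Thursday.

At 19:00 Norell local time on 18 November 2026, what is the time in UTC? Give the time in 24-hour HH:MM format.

1 November 2026 is a Sunday, so the first Sunday is November 1 and the fourth is November 22.
1 April 2027 is a Thursday, so the first Friday is April 2.
18 November 2026 is outside the daylight-saving period (22 November 2026 – 2 April 2027), so Norell is on standard time, UTC+04:30.
19:00 local − 4h30m = 14:30 UTC.

14:30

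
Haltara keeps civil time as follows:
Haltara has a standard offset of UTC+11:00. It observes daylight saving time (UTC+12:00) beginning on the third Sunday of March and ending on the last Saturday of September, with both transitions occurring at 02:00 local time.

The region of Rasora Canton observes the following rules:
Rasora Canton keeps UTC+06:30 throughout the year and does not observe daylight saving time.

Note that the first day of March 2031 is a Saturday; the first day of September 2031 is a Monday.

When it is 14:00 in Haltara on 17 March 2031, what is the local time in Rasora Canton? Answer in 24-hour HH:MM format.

08:30

1 March 2031 is a Saturday, so the first Sunday is March 2 and the third is March 16.
1 September 2031 is a Monday, so Saturdays fall on 6, 13, 20, 27; the last is September 27.
17 March 2031 falls between 16 March and 27 September, so daylight saving is in effect and Haltara is at UTC+12:00.
14:00 Haltara − 12h = 02:00 UTC.
Rasora Canton has no daylight saving, so its offset is UTC+06:30 year-round.
02:00 UTC + 6h30m = 08:30 Rasora Canton.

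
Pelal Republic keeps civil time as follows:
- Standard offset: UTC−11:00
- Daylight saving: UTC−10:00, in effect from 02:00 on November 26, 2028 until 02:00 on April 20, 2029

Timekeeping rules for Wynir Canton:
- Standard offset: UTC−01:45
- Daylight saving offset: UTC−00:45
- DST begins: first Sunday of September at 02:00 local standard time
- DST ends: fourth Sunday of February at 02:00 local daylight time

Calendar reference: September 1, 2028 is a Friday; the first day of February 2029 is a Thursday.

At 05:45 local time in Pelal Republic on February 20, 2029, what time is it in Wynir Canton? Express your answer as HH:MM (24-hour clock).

15:00

February 20, 2029 lies within the daylight-saving period (26 November 2028 – 20 April 2029), so Pelal Republic is on daylight time, UTC−10:00.
05:45 Pelal Republic + 10h = 15:45 UTC.
1 September 2028 is a Friday, so the first Sunday is September 3.
1 February 2029 is a Thursday, so the first Sunday is February 4 and the fourth is February 25.
At the standard offset (UTC−01:45), 15:45 UTC − 1h45m = 14:00 Wynir Canton standard time.
Daylight saving runs 3 September 2028 – 25 February 2029; the standard-time date in Wynir Canton, February 20, 2029, is inside that window, so Wynir Canton is at UTC−00:45.
15:45 UTC − 0h45m = 15:00 Wynir Canton.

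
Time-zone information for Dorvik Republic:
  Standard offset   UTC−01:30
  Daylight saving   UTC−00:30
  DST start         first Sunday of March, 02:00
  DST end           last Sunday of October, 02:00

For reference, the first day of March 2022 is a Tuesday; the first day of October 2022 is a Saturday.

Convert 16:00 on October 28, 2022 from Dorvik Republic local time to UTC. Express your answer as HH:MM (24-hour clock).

1 March 2022 is a Tuesday, so the first Sunday is March 6.
1 October 2022 is a Saturday, so Sundays fall on 2, 9, 16, 23, 30; the last is October 30.
Daylight saving runs 6 March – 30 October; October 28, 2022 is inside that window, so Dorvik Republic is at UTC−00:30.
16:00 local + 0h30m = 16:30 UTC.

16:30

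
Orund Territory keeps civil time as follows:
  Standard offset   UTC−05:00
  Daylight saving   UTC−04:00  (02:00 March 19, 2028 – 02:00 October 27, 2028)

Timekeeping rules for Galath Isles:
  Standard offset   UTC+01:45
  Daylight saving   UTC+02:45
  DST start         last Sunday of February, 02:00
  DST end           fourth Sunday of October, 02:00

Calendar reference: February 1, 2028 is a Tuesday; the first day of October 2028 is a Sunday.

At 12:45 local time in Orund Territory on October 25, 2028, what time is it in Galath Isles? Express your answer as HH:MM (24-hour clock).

Daylight saving runs 19 March – 27 October; October 25, 2028 is inside that window, so Orund Territory is at UTC−04:00.
12:45 Orund Territory + 4h = 16:45 UTC.
1 February 2028 is a Tuesday, so Sundays fall on 6, 13, 20, 27; the last is February 27.
1 October 2028 is a Sunday, so the first Sunday is October 1 and the fourth is October 22.
At the standard offset (UTC+01:45), 16:45 UTC + 1h45m = 18:30 Galath Isles standard time.
The standard-time date in Galath Isles, October 25, 2028, is outside the daylight-saving period (27 February – 22 October), so Galath Isles is on standard time, UTC+01:45.
16:45 UTC + 1h45m = 18:30 Galath Isles.

18:30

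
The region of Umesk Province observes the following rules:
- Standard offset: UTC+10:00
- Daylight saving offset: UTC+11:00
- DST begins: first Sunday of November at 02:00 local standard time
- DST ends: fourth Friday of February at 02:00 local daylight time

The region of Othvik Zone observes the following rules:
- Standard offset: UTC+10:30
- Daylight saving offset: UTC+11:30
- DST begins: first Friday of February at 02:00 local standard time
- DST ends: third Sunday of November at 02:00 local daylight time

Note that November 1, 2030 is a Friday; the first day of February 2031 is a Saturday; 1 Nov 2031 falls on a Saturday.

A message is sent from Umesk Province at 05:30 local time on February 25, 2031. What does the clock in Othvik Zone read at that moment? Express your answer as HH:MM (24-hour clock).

1 November 2030 is a Friday, so the first Sunday is November 3.
1 February 2031 is a Saturday, so the first Friday is February 7 and the fourth is February 28.
February 25, 2031 lies within the daylight-saving period (3 November 2030 – 28 February 2031), so Umesk Province is on daylight time, UTC+11:00.
05:30 Umesk Province − 11h = 18:30 UTC (rolling into the previous day, 24 February 2031).
1 February 2031 is a Saturday, so the first Friday is February 7.
1 November 2031 is a Saturday, so the first Sunday is November 2 and the third is November 16.
At the standard offset (UTC+10:30), 18:30 UTC + 10h30m = 05:00 Othvik Zone standard time (rolling into the next day, 25 February 2031).
The standard-time date in Othvik Zone, February 25, 2031, lies within the daylight-saving period (7 February – 16 November), so Othvik Zone is on daylight time, UTC+11:30.
18:30 UTC + 11h30m = 06:00 Othvik Zone (rolling into the next day, 25 February 2031).

06:00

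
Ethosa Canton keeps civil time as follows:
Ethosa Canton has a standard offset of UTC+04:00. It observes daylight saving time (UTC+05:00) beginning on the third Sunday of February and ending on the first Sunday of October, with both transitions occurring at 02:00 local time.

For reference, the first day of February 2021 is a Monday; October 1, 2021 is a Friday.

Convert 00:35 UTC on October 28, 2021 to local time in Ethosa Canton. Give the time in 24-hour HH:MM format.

04:35

1 February 2021 is a Monday, so the first Sunday is February 7 and the third is February 21.
1 October 2021 is a Friday, so the first Sunday is October 3.
At the standard offset (UTC+04:00), 00:35 UTC + 4h = 04:35 Ethosa Canton standard time.
The standard-time date in Ethosa Canton, October 28, 2021, does not fall between 21 February and 3 October, so daylight saving is not in effect and Ethosa Canton is at UTC+04:00.
00:35 UTC + 4h = 04:35 local.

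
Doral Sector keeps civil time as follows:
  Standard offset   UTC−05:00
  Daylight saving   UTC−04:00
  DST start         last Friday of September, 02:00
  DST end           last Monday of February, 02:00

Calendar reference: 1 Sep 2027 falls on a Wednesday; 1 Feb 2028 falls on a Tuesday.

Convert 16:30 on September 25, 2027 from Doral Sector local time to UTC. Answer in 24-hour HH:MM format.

20:30

1 September 2027 is a Wednesday, so Fridays fall on 3, 10, 17, 24; the last is September 24.
1 February 2028 is a Tuesday, so Mondays fall on 7, 14, 21, 28; the last is February 28.
Daylight saving runs 24 September 2027 – 28 February 2028; September 25, 2027 is inside that window, so Doral Sector is at UTC−04:00.
16:30 local + 4h = 20:30 UTC.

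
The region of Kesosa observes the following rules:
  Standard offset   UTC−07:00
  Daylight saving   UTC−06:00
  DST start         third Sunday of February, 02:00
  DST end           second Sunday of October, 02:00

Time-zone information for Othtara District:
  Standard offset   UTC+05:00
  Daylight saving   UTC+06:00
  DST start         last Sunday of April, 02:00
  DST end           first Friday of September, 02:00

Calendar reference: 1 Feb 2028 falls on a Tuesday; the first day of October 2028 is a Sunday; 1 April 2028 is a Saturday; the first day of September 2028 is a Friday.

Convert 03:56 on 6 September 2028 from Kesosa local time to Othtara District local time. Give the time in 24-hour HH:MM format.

1 February 2028 is a Tuesday, so the first Sunday is February 6 and the third is February 20.
1 October 2028 is a Sunday, so the first Sunday is October 1 and the second is October 8.
Daylight saving runs 20 February – 8 October; 6 September 2028 is inside that window, so Kesosa is at UTC−06:00.
03:56 Kesosa + 6h = 09:56 UTC.
1 April 2028 is a Saturday, so Sundays fall on 2, 9, 16, 23, 30; the last is April 30.
1 September 2028 is a Friday, so the first Friday is September 1.
At the standard offset (UTC+05:00), 09:56 UTC + 5h = 14:56 Othtara District standard time.
Daylight saving runs 30 April – 1 September; the standard-time date in Othtara District, 6 September 2028, is outside that window, so Othtara District is on standard time at UTC+05:00.
09:56 UTC + 5h = 14:56 Othtara District.

14:56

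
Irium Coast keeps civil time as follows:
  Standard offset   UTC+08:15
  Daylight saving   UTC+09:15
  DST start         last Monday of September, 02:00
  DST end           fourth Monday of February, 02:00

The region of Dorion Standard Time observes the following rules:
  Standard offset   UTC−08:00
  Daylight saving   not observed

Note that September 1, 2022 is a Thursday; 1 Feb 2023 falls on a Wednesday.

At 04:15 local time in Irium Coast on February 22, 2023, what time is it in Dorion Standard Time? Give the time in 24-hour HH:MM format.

1 September 2022 is a Thursday, so Mondays fall on 5, 12, 19, 26; the last is September 26.
1 February 2023 is a Wednesday, so the first Monday is February 6 and the fourth is February 27.
February 22, 2023 lies within the daylight-saving period (26 September 2022 – 27 February 2023), so Irium Coast is on daylight time, UTC+09:15.
04:15 Irium Coast − 9h15m = 19:00 UTC (rolling into the previous day, 21 February 2023).
Dorion Standard Time has no daylight saving, so its offset is UTC−08:00 year-round.
19:00 UTC − 8h = 11:00 Dorion Standard Time.

11:00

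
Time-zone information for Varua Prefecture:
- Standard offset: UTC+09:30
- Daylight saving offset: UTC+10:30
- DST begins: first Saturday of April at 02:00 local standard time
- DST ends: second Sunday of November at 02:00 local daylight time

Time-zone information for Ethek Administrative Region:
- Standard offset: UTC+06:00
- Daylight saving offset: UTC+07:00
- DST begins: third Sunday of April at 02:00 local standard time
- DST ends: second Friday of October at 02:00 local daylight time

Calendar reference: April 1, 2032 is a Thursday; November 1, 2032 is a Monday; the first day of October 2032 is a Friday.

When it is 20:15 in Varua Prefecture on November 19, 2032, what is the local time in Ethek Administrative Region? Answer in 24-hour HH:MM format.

16:45

1 April 2032 is a Thursday, so the first Saturday is April 3.
1 November 2032 is a Monday, so the first Sunday is November 7 and the second is November 14.
November 19, 2032 does not fall between 3 April and 14 November, so daylight saving is not in effect and Varua Prefecture is at UTC+09:30.
20:15 Varua Prefecture − 9h30m = 10:45 UTC.
1 April 2032 is a Thursday, so the first Sunday is April 4 and the third is April 18.
1 October 2032 is a Friday, so the first Friday is October 1 and the second is October 8.
At the standard offset (UTC+06:00), 10:45 UTC + 6h = 16:45 Ethek Administrative Region standard time.
The standard-time date in Ethek Administrative Region, November 19, 2032, is outside the daylight-saving period (18 April – 8 October), so Ethek Administrative Region is on standard time, UTC+06:00.
10:45 UTC + 6h = 16:45 Ethek Administrative Region.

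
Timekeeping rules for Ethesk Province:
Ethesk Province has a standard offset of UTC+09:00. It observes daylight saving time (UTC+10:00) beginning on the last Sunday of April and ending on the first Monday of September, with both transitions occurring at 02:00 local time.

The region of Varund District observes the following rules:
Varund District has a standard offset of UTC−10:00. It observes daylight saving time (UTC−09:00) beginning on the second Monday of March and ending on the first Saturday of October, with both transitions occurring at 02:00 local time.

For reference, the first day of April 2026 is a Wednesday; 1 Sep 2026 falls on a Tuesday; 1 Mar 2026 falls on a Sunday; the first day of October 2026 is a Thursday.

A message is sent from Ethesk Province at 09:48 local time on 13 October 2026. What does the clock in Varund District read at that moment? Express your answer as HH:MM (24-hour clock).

1 April 2026 is a Wednesday, so Sundays fall on 5, 12, 19, 26; the last is April 26.
1 September 2026 is a Tuesday, so the first Monday is September 7.
13 October 2026 does not fall between 26 April and 7 September, so daylight saving is not in effect and Ethesk Province is at UTC+09:00.
09:48 Ethesk Province − 9h = 00:48 UTC.
1 March 2026 is a Sunday, so the first Monday is March 2 and the second is March 9.
1 October 2026 is a Thursday, so the first Saturday is October 3.
At the standard offset (UTC−10:00), 00:48 UTC − 10h = 14:48 Varund District standard time (rolling into the previous day, 12 October 2026).
Daylight saving runs 9 March – 3 October; the standard-time date in Varund District, 12 October 2026, is outside that window, so Varund District is on standard time at UTC−10:00.
00:48 UTC − 10h = 14:48 Varund District (rolling into the previous day, 12 October 2026).

14:48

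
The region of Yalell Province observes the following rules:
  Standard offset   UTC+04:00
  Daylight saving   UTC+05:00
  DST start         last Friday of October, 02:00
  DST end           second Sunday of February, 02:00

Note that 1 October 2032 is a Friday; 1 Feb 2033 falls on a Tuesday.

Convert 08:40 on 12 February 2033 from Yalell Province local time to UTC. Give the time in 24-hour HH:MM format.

1 October 2032 is a Friday, so Fridays fall on 1, 8, 15, 22, 29; the last is October 29.
1 February 2033 is a Tuesday, so the first Sunday is February 6 and the second is February 13.
12 February 2033 lies within the daylight-saving period (29 October 2032 – 13 February 2033), so Yalell Province is on daylight time, UTC+05:00.
08:40 local − 5h = 03:40 UTC.

03:40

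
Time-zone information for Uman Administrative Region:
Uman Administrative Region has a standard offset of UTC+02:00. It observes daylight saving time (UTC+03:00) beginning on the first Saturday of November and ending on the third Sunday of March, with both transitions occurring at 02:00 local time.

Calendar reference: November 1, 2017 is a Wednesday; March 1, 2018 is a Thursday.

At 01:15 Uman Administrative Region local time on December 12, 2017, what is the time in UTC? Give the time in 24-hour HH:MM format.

22:15

1 November 2017 is a Wednesday, so the first Saturday is November 4.
1 March 2018 is a Thursday, so the first Sunday is March 4 and the third is March 18.
December 12, 2017 falls between 4 November 2017 and 18 March 2018, so daylight saving is in effect and Uman Administrative Region is at UTC+03:00.
01:15 local − 3h = 22:15 UTC (rolling into the previous day, 11 December 2017).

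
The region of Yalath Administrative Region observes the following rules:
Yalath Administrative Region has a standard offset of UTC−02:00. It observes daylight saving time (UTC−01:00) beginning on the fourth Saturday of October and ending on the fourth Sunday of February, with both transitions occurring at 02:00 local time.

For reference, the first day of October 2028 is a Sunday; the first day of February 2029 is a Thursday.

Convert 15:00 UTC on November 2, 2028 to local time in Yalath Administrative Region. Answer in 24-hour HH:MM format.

1 October 2028 is a Sunday, so the first Saturday is October 7 and the fourth is October 28.
1 February 2029 is a Thursday, so the first Sunday is February 4 and the fourth is February 25.
At the standard offset (UTC−02:00), 15:00 UTC − 2h = 13:00 Yalath Administrative Region standard time.
The standard-time date in Yalath Administrative Region, November 2, 2028, falls between 28 October 2028 and 25 February 2029, so daylight saving is in effect and Yalath Administrative Region is at UTC−01:00.
15:00 UTC − 1h = 14:00 local.

14:00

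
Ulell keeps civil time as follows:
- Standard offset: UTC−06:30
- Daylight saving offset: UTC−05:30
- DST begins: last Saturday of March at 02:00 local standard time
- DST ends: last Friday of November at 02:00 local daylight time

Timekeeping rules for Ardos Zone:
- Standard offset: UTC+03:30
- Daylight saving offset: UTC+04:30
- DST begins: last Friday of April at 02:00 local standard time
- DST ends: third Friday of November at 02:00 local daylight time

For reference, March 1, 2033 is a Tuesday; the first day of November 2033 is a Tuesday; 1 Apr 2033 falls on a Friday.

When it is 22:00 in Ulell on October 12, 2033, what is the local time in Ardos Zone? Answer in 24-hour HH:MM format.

1 March 2033 is a Tuesday, so Saturdays fall on 5, 12, 19, 26; the last is March 26.
1 November 2033 is a Tuesday, so Fridays fall on 4, 11, 18, 25; the last is November 25.
October 12, 2033 lies within the daylight-saving period (26 March – 25 November), so Ulell is on daylight time, UTC−05:30.
22:00 Ulell + 5h30m = 03:30 UTC (rolling into the next day, 13 October 2033).
1 April 2033 is a Friday, so Fridays fall on 1, 8, 15, 22, 29; the last is April 29.
1 November 2033 is a Tuesday, so the first Friday is November 4 and the third is November 18.
At the standard offset (UTC+03:30), 03:30 UTC + 3h30m = 07:00 Ardos Zone standard time.
The standard-time date in Ardos Zone, October 13, 2033, lies within the daylight-saving period (29 April – 18 November), so Ardos Zone is on daylight time, UTC+04:30.
03:30 UTC + 4h30m = 08:00 Ardos Zone.

08:00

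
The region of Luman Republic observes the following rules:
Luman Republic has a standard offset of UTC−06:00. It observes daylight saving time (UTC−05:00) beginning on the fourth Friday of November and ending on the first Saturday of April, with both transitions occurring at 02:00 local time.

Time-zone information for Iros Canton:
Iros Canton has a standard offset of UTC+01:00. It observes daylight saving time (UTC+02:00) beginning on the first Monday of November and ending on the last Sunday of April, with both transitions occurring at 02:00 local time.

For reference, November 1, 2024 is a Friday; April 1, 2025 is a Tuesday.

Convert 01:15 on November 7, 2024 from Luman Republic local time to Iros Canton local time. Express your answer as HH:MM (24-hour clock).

1 November 2024 is a Friday, so the first Friday is November 1 and the fourth is November 22.
1 April 2025 is a Tuesday, so the first Saturday is April 5.
Daylight saving runs 22 November 2024 – 5 April 2025; November 7, 2024 is outside that window, so Luman Republic is on standard time at UTC−06:00.
01:15 Luman Republic + 6h = 07:15 UTC.
1 November 2024 is a Friday, so the first Monday is November 4.
1 April 2025 is a Tuesday, so Sundays fall on 6, 13, 20, 27; the last is April 27.
At the standard offset (UTC+01:00), 07:15 UTC + 1h = 08:15 Iros Canton standard time.
The standard-time date in Iros Canton, November 7, 2024, falls between 4 November 2024 and 27 April 2025, so daylight saving is in effect and Iros Canton is at UTC+02:00.
07:15 UTC + 2h = 09:15 Iros Canton.

09:15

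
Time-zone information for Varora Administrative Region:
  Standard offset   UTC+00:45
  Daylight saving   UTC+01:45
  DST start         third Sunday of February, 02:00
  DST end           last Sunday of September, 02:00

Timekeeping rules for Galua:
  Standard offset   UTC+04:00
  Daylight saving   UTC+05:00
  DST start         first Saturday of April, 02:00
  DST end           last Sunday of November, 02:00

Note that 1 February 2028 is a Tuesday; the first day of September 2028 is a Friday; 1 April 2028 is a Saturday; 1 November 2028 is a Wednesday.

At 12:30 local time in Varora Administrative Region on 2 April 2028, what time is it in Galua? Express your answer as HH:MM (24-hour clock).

15:45

1 February 2028 is a Tuesday, so the first Sunday is February 6 and the third is February 20.
1 September 2028 is a Friday, so Sundays fall on 3, 10, 17, 24; the last is September 24.
Daylight saving runs 20 February – 24 September; 2 April 2028 is inside that window, so Varora Administrative Region is at UTC+01:45.
12:30 Varora Administrative Region − 1h45m = 10:45 UTC.
1 April 2028 is a Saturday, so the first Saturday is April 1.
1 November 2028 is a Wednesday, so Sundays fall on 5, 12, 19, 26; the last is November 26.
At the standard offset (UTC+04:00), 10:45 UTC + 4h = 14:45 Galua standard time.
Daylight saving runs 1 April – 26 November; the standard-time date in Galua, 2 April 2028, is inside that window, so Galua is at UTC+05:00.
10:45 UTC + 5h = 15:45 Galua.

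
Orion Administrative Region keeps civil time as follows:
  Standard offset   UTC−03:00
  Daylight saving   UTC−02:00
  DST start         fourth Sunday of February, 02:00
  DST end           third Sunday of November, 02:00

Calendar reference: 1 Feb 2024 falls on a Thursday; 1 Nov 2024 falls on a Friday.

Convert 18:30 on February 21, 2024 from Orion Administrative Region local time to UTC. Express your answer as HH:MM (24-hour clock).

21:30

1 February 2024 is a Thursday, so the first Sunday is February 4 and the fourth is February 25.
1 November 2024 is a Friday, so the first Sunday is November 3 and the third is November 17.
Daylight saving runs 25 February – 17 November; February 21, 2024 is outside that window, so Orion Administrative Region is on standard time at UTC−03:00.
18:30 local + 3h = 21:30 UTC.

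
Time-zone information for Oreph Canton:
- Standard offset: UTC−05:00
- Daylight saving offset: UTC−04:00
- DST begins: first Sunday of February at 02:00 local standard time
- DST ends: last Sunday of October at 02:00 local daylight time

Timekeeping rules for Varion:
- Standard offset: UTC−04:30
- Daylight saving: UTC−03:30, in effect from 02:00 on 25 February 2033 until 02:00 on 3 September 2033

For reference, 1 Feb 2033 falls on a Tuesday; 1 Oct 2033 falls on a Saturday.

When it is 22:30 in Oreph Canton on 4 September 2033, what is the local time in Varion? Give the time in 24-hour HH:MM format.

22:00

1 February 2033 is a Tuesday, so the first Sunday is February 6.
1 October 2033 is a Saturday, so Sundays fall on 2, 9, 16, 23, 30; the last is October 30.
4 September 2033 lies within the daylight-saving period (6 February – 30 October), so Oreph Canton is on daylight time, UTC−04:00.
22:30 Oreph Canton + 4h = 02:30 UTC (rolling into the next day, 5 September 2033).
At the standard offset (UTC−04:30), 02:30 UTC − 4h30m = 22:00 Varion standard time (rolling into the previous day, 4 September 2033).
The standard-time date in Varion, 4 September 2033, does not fall between 25 February and 3 September, so daylight saving is not in effect and Varion is at UTC−04:30.
02:30 UTC − 4h30m = 22:00 Varion (rolling into the previous day, 4 September 2033).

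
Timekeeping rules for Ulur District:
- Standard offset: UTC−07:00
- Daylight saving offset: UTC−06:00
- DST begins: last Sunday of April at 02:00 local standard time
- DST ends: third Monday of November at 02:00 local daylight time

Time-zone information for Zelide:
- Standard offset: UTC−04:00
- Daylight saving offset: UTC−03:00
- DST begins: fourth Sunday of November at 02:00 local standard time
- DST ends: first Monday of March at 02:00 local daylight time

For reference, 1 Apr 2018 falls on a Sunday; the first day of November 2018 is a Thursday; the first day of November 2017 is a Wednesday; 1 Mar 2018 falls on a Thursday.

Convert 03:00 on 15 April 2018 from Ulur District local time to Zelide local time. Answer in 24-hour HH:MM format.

1 April 2018 is a Sunday, so Sundays fall on 1, 8, 15, 22, 29; the last is April 29.
1 November 2018 is a Thursday, so the first Monday is November 5 and the third is November 19.
15 April 2018 does not fall between 29 April and 19 November, so daylight saving is not in effect and Ulur District is at UTC−07:00.
03:00 Ulur District + 7h = 10:00 UTC.
1 November 2017 is a Wednesday, so the first Sunday is November 5 and the fourth is November 26.
1 March 2018 is a Thursday, so the first Monday is March 5.
At the standard offset (UTC−04:00), 10:00 UTC − 4h = 06:00 Zelide standard time.
The standard-time date in Zelide, 15 April 2018, is outside the daylight-saving period (26 November 2017 – 5 March 2018), so Zelide is on standard time, UTC−04:00.
10:00 UTC − 4h = 06:00 Zelide.

06:00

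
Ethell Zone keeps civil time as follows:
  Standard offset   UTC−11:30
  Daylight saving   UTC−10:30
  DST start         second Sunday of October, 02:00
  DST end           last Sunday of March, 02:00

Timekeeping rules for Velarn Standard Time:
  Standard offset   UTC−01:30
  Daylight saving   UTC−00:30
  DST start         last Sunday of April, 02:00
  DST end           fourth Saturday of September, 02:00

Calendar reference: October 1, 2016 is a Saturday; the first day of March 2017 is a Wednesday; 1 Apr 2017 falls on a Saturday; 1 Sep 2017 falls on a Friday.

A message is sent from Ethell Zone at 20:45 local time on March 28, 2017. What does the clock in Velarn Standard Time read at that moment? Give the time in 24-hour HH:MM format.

06:45

1 October 2016 is a Saturday, so the first Sunday is October 2 and the second is October 9.
1 March 2017 is a Wednesday, so Sundays fall on 5, 12, 19, 26; the last is March 26.
March 28, 2017 is outside the daylight-saving period (9 October 2016 – 26 March 2017), so Ethell Zone is on standard time, UTC−11:30.
20:45 Ethell Zone + 11h30m = 08:15 UTC (rolling into the next day, 29 March 2017).
1 April 2017 is a Saturday, so Sundays fall on 2, 9, 16, 23, 30; the last is April 30.
1 September 2017 is a Friday, so the first Saturday is September 2 and the fourth is September 23.
At the standard offset (UTC−01:30), 08:15 UTC − 1h30m = 06:45 Velarn Standard Time standard time.
The standard-time date in Velarn Standard Time, March 29, 2017, is outside the daylight-saving period (30 April – 23 September), so Velarn Standard Time is on standard time, UTC−01:30.
08:15 UTC − 1h30m = 06:45 Velarn Standard Time.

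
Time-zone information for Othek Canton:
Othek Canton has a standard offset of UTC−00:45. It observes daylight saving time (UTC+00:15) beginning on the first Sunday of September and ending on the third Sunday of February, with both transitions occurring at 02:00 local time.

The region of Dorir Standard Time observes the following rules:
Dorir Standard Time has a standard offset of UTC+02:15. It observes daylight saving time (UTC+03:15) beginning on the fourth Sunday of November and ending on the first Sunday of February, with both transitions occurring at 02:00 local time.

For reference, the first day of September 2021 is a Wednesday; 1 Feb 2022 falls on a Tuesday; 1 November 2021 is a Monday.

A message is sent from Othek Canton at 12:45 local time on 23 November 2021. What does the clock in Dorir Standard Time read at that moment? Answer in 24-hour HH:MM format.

14:45

1 September 2021 is a Wednesday, so the first Sunday is September 5.
1 February 2022 is a Tuesday, so the first Sunday is February 6 and the third is February 20.
Daylight saving runs 5 September 2021 – 20 February 2022; 23 November 2021 is inside that window, so Othek Canton is at UTC+00:15.
12:45 Othek Canton − 0h15m = 12:30 UTC.
1 November 2021 is a Monday, so the first Sunday is November 7 and the fourth is November 28.
1 February 2022 is a Tuesday, so the first Sunday is February 6.
At the standard offset (UTC+02:15), 12:30 UTC + 2h15m = 14:45 Dorir Standard Time standard time.
The standard-time date in Dorir Standard Time, 23 November 2021, does not fall between 28 November 2021 and 6 February 2022, so daylight saving is not in effect and Dorir Standard Time is at UTC+02:15.
12:30 UTC + 2h15m = 14:45 Dorir Standard Time.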